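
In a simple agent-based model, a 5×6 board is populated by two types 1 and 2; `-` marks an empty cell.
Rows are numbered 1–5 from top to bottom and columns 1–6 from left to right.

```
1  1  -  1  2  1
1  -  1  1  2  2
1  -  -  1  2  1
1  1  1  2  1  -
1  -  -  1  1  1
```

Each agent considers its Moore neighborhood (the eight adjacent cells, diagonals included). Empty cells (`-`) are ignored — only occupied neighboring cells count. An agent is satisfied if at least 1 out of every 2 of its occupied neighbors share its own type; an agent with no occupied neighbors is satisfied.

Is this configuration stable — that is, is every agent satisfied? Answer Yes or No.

No

Row 1: (1,1)1 2/2 ✓ · (1,2)1 3/3 ✓ · (1,4)1 2/4 ✓ · (1,5)2 2/5 ✗ · (1,6)1 0/3 ✗
Row 2: (2,1)1 3/3 ✓ · (2,3)1 4/4 ✓ · (2,4)1 3/6 ✓ · (2,5)2 3/8 ✗ · (2,6)2 3/5 ✓
Row 3: (3,1)1 3/3 ✓ · (3,4)1 4/7 ✓ · (3,5)2 3/7 ✗ · (3,6)1 1/4 ✗
Row 4: (4,1)1 3/3 ✓ · (4,2)1 4/4 ✓ · (4,3)1 3/4 ✓ · (4,4)2 1/6 ✗ · (4,5)1 5/7 ✓
Row 5: (5,1)1 2/2 ✓ · (5,4)1 3/4 ✓ · (5,5)1 3/4 ✓ · (5,6)1 2/2 ✓
For instance (1,5) has only 2/5 same-type neighbors, below 1/2.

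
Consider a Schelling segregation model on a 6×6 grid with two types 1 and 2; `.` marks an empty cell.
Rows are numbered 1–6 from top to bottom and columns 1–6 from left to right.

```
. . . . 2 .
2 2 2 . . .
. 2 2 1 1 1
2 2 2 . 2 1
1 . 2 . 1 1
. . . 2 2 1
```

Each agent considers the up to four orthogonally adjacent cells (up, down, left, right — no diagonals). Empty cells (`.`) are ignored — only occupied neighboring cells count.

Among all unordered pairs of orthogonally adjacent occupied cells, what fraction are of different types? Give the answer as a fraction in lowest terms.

Scan each occupied cell's neighbors to the right and below so each pair is counted once.
From row 2: 0 unlike of 4 pairs (running 0/4).
From row 3: 2 unlike of 8 pairs (running 2/12).
From row 4: 3 unlike of 7 pairs (running 5/19).
From row 5: 1 unlike of 3 pairs (running 6/22).
From row 6: 1 unlike of 2 pairs (running 7/24).
Total adjacent occupied pairs: 24; unlike-type pairs: 7.
7/24 is already in lowest terms.

7/24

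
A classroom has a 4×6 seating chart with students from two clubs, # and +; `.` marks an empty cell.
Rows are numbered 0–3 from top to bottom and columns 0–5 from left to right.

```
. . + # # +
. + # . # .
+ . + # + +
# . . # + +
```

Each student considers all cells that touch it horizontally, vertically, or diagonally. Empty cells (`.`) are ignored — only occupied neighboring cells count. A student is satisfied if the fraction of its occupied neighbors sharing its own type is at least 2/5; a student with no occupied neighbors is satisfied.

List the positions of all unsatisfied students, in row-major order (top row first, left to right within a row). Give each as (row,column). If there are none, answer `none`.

(0,2), (0,5), (2,2), (3,0), (3,3)

Row 0: (0,2)+ 1/3 unhappy · (0,3)# 3/4 ok · (0,4)# 2/3 ok · (0,5)+ 0/2 unhappy
Row 1: (1,1)+ 3/4 ok · (1,2)# 2/5 ok · (1,4)# 3/6 ok
Row 2: (2,0)+ 1/2 ok · (2,2)+ 1/4 unhappy · (2,3)# 3/6 ok · (2,4)+ 3/6 ok · (2,5)+ 3/4 ok
Row 3: (3,0)# 0/1 unhappy · (3,3)# 1/4 unhappy · (3,4)+ 3/5 ok · (3,5)+ 3/3 ok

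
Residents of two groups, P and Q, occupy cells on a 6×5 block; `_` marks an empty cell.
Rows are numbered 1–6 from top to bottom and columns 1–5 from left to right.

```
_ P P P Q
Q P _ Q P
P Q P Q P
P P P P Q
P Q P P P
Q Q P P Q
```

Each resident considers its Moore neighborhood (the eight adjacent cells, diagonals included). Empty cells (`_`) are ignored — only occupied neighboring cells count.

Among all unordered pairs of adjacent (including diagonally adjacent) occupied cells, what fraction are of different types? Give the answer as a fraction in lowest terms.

Scan each occupied cell's neighbors to the right and below (and the two forward diagonals) so each pair is counted once.
Row 1: P(1,2)–P(1,3)= P(1,2)–P(2,2)= P(1,2)–Q(2,1)≠ P(1,3)–P(1,4)= P(1,3)–Q(2,4)≠ P(1,3)–P(2,2)= P(1,4)–Q(1,5)≠ P(1,4)–Q(2,4)≠ P(1,4)–P(2,5)= Q(1,5)–P(2,5)≠ Q(1,5)–Q(2,4)=  → 5/11 unlike.
Row 2: Q(2,1)–P(2,2)≠ Q(2,1)–P(3,1)≠ Q(2,1)–Q(3,2)= P(2,2)–Q(3,2)≠ P(2,2)–P(3,3)= P(2,2)–P(3,1)= Q(2,4)–P(2,5)≠ Q(2,4)–Q(3,4)= Q(2,4)–P(3,5)≠ Q(2,4)–P(3,3)≠ P(2,5)–P(3,5)= P(2,5)–Q(3,4)≠  → 7/12 unlike.
Row 3: P(3,1)–Q(3,2)≠ P(3,1)–P(4,1)= P(3,1)–P(4,2)= Q(3,2)–P(3,3)≠ Q(3,2)–P(4,2)≠ Q(3,2)–P(4,3)≠ Q(3,2)–P(4,1)≠ P(3,3)–Q(3,4)≠ P(3,3)–P(4,3)= P(3,3)–P(4,4)= P(3,3)–P(4,2)= Q(3,4)–P(3,5)≠ Q(3,4)–P(4,4)≠ Q(3,4)–Q(4,5)= Q(3,4)–P(4,3)≠ P(3,5)–Q(4,5)≠ P(3,5)–P(4,4)=  → 10/17 unlike.
Row 4: P(4,1)–P(4,2)= P(4,1)–P(5,1)= P(4,1)–Q(5,2)≠ P(4,2)–P(4,3)= P(4,2)–Q(5,2)≠ P(4,2)–P(5,3)= P(4,2)–P(5,1)= P(4,3)–P(4,4)= P(4,3)–P(5,3)= P(4,3)–P(5,4)= P(4,3)–Q(5,2)≠ P(4,4)–Q(4,5)≠ P(4,4)–P(5,4)= P(4,4)–P(5,5)= P(4,4)–P(5,3)= Q(4,5)–P(5,5)≠ Q(4,5)–P(5,4)≠  → 6/17 unlike.
Row 5: P(5,1)–Q(5,2)≠ P(5,1)–Q(6,1)≠ P(5,1)–Q(6,2)≠ Q(5,2)–P(5,3)≠ Q(5,2)–Q(6,2)= Q(5,2)–P(6,3)≠ Q(5,2)–Q(6,1)= P(5,3)–P(5,4)= P(5,3)–P(6,3)= P(5,3)–P(6,4)= P(5,3)–Q(6,2)≠ P(5,4)–P(5,5)= P(5,4)–P(6,4)= P(5,4)–Q(6,5)≠ P(5,4)–P(6,3)= P(5,5)–Q(6,5)≠ P(5,5)–P(6,4)=  → 8/17 unlike.
Row 6: Q(6,1)–Q(6,2)= Q(6,2)–P(6,3)≠ P(6,3)–P(6,4)= P(6,4)–Q(6,5)≠  → 2/4 unlike.
Total adjacent occupied pairs: 78; unlike-type pairs: 38.
38/78 reduces to 19/39.

19/39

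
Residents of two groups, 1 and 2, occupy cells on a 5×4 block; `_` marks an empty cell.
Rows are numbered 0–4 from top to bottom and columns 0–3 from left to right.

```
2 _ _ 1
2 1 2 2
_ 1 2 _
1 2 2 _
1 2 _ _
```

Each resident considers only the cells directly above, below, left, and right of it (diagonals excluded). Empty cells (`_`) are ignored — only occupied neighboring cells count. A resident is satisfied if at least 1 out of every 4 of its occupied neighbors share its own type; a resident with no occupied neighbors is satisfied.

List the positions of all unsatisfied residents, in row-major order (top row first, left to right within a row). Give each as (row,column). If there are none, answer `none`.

(0,0)2 1/1 ok
(0,3)1 0/1 unhappy
(1,0)2 1/2 ok
(1,1)1 1/3 ok
(1,2)2 2/3 ok
(1,3)2 1/2 ok
(2,1)1 1/3 ok
(2,2)2 2/3 ok
(3,0)1 1/2 ok
(3,1)2 2/4 ok
(3,2)2 2/2 ok
(4,0)1 1/2 ok
(4,1)2 1/2 ok

(0,3)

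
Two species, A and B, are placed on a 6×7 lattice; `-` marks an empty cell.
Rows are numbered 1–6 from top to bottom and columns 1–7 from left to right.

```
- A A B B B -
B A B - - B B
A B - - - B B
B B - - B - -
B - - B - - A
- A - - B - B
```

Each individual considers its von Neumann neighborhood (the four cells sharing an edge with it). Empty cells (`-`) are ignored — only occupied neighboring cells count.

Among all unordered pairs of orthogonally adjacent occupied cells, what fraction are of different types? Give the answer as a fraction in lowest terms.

3/7

Scan each occupied cell's neighbors to the right and below so each pair is counted once.
From row 1: 2 unlike of 7 pairs (running 2/7).
From row 2: 4 unlike of 7 pairs (running 6/14).
From row 3: 2 unlike of 4 pairs (running 8/18).
From row 4: 0 unlike of 2 pairs (running 8/20).
From row 5: 1 unlike of 1 pairs (running 9/21).
Total adjacent occupied pairs: 21; unlike-type pairs: 9.
9/21 reduces to 3/7.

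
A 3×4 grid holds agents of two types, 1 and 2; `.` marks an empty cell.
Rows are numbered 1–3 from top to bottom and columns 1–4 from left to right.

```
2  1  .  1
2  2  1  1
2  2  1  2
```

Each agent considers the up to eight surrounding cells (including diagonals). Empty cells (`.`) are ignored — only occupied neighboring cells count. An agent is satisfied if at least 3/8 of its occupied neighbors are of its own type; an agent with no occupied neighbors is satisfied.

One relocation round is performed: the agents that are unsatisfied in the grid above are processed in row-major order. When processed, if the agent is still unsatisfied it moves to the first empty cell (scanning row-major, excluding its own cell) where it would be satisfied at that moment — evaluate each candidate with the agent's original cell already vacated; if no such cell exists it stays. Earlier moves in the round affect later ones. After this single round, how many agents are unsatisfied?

Initially unsatisfied (in order): (1,2), (3,4).
  (1,2) → (1,3).
  (3,4) → (1,2).
Resulting grid:
2 2 1 1
2 2 1 1
2 2 1 .
All satisfied now.

0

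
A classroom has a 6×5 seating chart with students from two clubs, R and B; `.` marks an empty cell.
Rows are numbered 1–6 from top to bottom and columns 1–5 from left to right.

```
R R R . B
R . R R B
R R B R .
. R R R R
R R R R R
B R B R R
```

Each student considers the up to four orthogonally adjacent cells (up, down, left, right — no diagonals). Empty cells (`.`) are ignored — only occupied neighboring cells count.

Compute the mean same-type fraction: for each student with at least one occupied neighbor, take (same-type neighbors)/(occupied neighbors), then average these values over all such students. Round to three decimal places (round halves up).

(1,1)R 2/2
(1,2)R 2/2
(1,3)R 2/2
(1,5)B 1/1
(2,1)R 2/2
(2,3)R 2/3
(2,4)R 2/3
(2,5)B 1/2
(3,1)R 2/2
(3,2)R 2/3
(3,3)B 0/4
(3,4)R 2/3
(4,2)R 3/3
(4,3)R 3/4
(4,4)R 4/4
(4,5)R 2/2
(5,1)R 1/2
(5,2)R 4/4
(5,3)R 3/4
(5,4)R 4/4
(5,5)R 3/3
(6,1)B 0/2
(6,2)R 1/3
(6,3)B 0/3
(6,4)R 2/3
(6,5)R 2/2
Sum over 26 students: 2/2 + 2/2 + 2/2 + 1/1 + 2/2 + 2/3 + 2/3 + 1/2 + 2/2 + 2/3 + 0/4 + 2/3 + 3/3 + 3/4 + 4/4 + 2/2 + 1/2 + 4/4 + 3/4 + 4/4 + 3/3 + 0/2 + 1/3 + 0/3 + 2/3 + 2/2 = 115/6; mean = 115/6 ÷ 26 = 115/156 = 0.737179… → 0.737.

0.737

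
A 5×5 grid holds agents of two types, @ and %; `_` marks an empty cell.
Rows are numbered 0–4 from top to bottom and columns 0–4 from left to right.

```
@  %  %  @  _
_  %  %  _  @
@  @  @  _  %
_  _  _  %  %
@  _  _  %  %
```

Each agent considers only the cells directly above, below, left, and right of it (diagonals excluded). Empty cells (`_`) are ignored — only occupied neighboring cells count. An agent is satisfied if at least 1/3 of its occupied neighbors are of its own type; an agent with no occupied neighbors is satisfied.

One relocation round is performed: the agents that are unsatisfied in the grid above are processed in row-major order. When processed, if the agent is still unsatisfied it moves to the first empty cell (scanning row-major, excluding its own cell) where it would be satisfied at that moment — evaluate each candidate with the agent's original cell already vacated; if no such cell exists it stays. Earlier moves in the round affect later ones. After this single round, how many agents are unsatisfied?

Initially unsatisfied (in order): (0,0), (0,3), (1,4).
  (0,0) → (0,4).
  (0,3): now satisfied by earlier moves; stays.
  (1,4): now satisfied by earlier moves; stays.
Resulting grid:
_ % % @ @
_ % % _ @
@ @ @ _ %
_ _ _ % %
@ _ _ % %
All satisfied now.

0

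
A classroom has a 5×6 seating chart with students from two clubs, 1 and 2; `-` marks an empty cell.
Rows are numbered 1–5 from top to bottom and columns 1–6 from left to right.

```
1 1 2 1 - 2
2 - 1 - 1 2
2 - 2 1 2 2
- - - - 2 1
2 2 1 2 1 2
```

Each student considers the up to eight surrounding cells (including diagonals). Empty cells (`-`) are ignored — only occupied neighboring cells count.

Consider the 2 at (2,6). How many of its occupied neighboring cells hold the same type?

Occupied neighbors of (2,6): (1,6)=2, (2,5)=1, (3,5)=2, (3,6)=2.
Same type (2): 3 of 4.

3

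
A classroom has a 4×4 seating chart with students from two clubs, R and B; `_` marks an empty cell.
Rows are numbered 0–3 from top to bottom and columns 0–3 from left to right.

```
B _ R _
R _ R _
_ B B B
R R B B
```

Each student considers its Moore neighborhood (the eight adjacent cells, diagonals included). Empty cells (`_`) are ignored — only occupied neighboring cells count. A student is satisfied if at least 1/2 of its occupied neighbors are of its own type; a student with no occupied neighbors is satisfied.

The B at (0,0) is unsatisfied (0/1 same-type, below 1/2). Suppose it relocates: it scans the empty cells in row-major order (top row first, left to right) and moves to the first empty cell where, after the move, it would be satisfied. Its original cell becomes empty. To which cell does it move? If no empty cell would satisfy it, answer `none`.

Vacating (0,0). Empty cells in order:
  (0,1): 0/3 same-type → still unsatisfied.
  (0,3): 0/2 same-type → still unsatisfied.
  (1,1): 2/5 same-type → still unsatisfied.
  (1,3): 2/4 same-type → satisfied — stop here.

(1,3)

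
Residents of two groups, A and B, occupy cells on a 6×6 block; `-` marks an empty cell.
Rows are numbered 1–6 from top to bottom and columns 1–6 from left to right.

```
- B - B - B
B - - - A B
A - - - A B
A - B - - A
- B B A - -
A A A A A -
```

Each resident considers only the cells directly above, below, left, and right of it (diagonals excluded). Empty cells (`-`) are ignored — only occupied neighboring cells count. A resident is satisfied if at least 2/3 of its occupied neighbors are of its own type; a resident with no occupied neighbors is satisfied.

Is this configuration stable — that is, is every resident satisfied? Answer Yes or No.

No

(1,2)B 0/0 ✓
(1,4)B 0/0 ✓
(1,6)B 1/1 ✓
(2,1)B 0/1 ✗
(2,5)A 1/2 ✗
(2,6)B 2/3 ✓
(3,1)A 1/2 ✗
(3,5)A 1/2 ✗
(3,6)B 1/3 ✗
(4,1)A 1/1 ✓
(4,3)B 1/1 ✓
(4,6)A 0/1 ✗
(5,2)B 1/2 ✗
(5,3)B 2/4 ✗
(5,4)A 1/2 ✗
(6,1)A 1/1 ✓
(6,2)A 2/3 ✓
(6,3)A 2/3 ✓
(6,4)A 3/3 ✓
(6,5)A 1/1 ✓
For instance (2,1) has only 0/1 same-type neighbors, below 2/3.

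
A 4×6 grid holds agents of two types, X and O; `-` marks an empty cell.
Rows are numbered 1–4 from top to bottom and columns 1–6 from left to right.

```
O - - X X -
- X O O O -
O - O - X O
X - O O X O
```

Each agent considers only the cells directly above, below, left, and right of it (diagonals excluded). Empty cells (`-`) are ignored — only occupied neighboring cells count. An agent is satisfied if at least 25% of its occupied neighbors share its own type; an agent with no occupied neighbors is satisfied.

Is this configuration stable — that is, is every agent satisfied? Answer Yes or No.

(1,1)O 0/0 ✓
(1,4)X 1/2 ✓
(1,5)X 1/2 ✓
(2,2)X 0/1 ✗
(2,3)O 2/3 ✓
(2,4)O 2/3 ✓
(2,5)O 1/3 ✓
(3,1)O 0/1 ✗
(3,3)O 2/2 ✓
(3,5)X 1/3 ✓
(3,6)O 1/2 ✓
(4,1)X 0/1 ✗
(4,3)O 2/2 ✓
(4,4)O 1/2 ✓
(4,5)X 1/3 ✓
(4,6)O 1/2 ✓
For instance (2,2) has only 0/1 same-type neighbors, below 1/4.

No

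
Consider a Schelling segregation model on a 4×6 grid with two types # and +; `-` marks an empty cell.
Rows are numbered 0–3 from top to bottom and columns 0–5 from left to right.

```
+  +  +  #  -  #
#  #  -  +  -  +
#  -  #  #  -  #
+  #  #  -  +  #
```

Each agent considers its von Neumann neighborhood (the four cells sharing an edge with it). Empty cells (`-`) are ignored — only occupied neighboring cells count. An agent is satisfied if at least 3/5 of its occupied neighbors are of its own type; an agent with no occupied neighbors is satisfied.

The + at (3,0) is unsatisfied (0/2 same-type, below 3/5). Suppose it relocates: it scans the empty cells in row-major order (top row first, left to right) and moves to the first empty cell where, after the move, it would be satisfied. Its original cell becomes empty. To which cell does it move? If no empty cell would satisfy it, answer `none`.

(1,4)

Vacating (3,0). Empty cells in order:
  (0,4): 0/2 same-type → still unsatisfied.
  (1,2): 2/4 same-type → still unsatisfied.
  (1,4): 2/2 same-type → satisfied — stop here.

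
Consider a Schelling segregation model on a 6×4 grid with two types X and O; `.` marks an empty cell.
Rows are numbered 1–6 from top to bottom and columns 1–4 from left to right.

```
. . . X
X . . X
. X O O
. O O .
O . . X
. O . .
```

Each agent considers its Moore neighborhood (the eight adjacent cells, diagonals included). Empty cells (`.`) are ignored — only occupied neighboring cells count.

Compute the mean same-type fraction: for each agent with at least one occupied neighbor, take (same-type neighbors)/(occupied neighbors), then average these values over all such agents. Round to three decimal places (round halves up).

(1,4)X 1/1
(2,1)X 1/1
(2,4)X 1/3
(3,2)X 1/4
(3,3)O 3/5
(3,4)O 2/3
(4,2)O 3/4
(4,3)O 3/5
(5,1)O 2/2
(5,4)X 0/1
(6,2)O 1/1
Sum over 11 agents: 1/1 + 1/1 + 1/3 + 1/4 + 3/5 + 2/3 + 3/4 + 3/5 + 2/2 + 0/1 + 1/1 = 36/5; mean = 36/5 ÷ 11 = 36/55 = 0.654545… → 0.655.

0.655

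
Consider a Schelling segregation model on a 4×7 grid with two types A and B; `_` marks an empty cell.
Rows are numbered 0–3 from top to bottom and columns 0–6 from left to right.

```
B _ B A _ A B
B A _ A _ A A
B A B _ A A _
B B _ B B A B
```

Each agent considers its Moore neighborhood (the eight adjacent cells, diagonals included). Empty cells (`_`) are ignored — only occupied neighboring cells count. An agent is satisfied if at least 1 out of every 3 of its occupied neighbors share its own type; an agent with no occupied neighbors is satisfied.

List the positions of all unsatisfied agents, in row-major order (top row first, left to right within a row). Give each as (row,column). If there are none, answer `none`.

Row 0: (0,0)B 1/2 satisfied · (0,2)B 0/3 not · (0,3)A 1/2 satisfied · (0,5)A 2/3 satisfied · (0,6)B 0/3 not
Row 1: (1,0)B 2/4 satisfied · (1,1)A 1/6 not · (1,3)A 2/4 satisfied · (1,5)A 4/5 satisfied · (1,6)A 3/4 satisfied
Row 2: (2,0)B 3/5 satisfied · (2,1)A 1/6 not · (2,2)B 2/5 satisfied · (2,4)A 4/6 satisfied · (2,5)A 4/6 satisfied
Row 3: (3,0)B 2/3 satisfied · (3,1)B 3/4 satisfied · (3,3)B 2/3 satisfied · (3,4)B 1/4 not · (3,5)A 2/4 satisfied · (3,6)B 0/2 not

(0,2), (0,6), (1,1), (2,1), (3,4), (3,6)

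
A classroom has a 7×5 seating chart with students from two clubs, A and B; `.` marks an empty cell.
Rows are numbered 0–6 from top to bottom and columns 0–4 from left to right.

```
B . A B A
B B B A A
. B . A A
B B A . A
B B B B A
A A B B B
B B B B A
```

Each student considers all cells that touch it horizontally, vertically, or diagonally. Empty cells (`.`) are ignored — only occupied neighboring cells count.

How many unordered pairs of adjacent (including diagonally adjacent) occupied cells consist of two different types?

Scan each occupied cell's neighbors to the right and below (and the two forward diagonals) so each pair is counted once.
Row 0: B(0,0)–B(1,0)= B(0,0)–B(1,1)= A(0,2)–B(0,3)≠ A(0,2)–B(1,2)≠ A(0,2)–A(1,3)= A(0,2)–B(1,1)≠ B(0,3)–A(0,4)≠ B(0,3)–A(1,3)≠ B(0,3)–A(1,4)≠ B(0,3)–B(1,2)= A(0,4)–A(1,4)= A(0,4)–A(1,3)=  → 6/12 unlike.
Row 1: B(1,0)–B(1,1)= B(1,0)–B(2,1)= B(1,1)–B(1,2)= B(1,1)–B(2,1)= B(1,2)–A(1,3)≠ B(1,2)–A(2,3)≠ B(1,2)–B(2,1)= A(1,3)–A(1,4)= A(1,3)–A(2,3)= A(1,3)–A(2,4)= A(1,4)–A(2,4)= A(1,4)–A(2,3)=  → 2/12 unlike.
Row 2: B(2,1)–B(3,1)= B(2,1)–A(3,2)≠ B(2,1)–B(3,0)= A(2,3)–A(2,4)= A(2,3)–A(3,4)= A(2,3)–A(3,2)= A(2,4)–A(3,4)=  → 1/7 unlike.
Row 3: B(3,0)–B(3,1)= B(3,0)–B(4,0)= B(3,0)–B(4,1)= B(3,1)–A(3,2)≠ B(3,1)–B(4,1)= B(3,1)–B(4,2)= B(3,1)–B(4,0)= A(3,2)–B(4,2)≠ A(3,2)–B(4,3)≠ A(3,2)–B(4,1)≠ A(3,4)–A(4,4)= A(3,4)–B(4,3)≠  → 5/12 unlike.
Row 4: B(4,0)–B(4,1)= B(4,0)–A(5,0)≠ B(4,0)–A(5,1)≠ B(4,1)–B(4,2)= B(4,1)–A(5,1)≠ B(4,1)–B(5,2)= B(4,1)–A(5,0)≠ B(4,2)–B(4,3)= B(4,2)–B(5,2)= B(4,2)–B(5,3)= B(4,2)–A(5,1)≠ B(4,3)–A(4,4)≠ B(4,3)–B(5,3)= B(4,3)–B(5,4)= B(4,3)–B(5,2)= A(4,4)–B(5,4)≠ A(4,4)–B(5,3)≠  → 8/17 unlike.
Row 5: A(5,0)–A(5,1)= A(5,0)–B(6,0)≠ A(5,0)–B(6,1)≠ A(5,1)–B(5,2)≠ A(5,1)–B(6,1)≠ A(5,1)–B(6,2)≠ A(5,1)–B(6,0)≠ B(5,2)–B(5,3)= B(5,2)–B(6,2)= B(5,2)–B(6,3)= B(5,2)–B(6,1)= B(5,3)–B(5,4)= B(5,3)–B(6,3)= B(5,3)–A(6,4)≠ B(5,3)–B(6,2)= B(5,4)–A(6,4)≠ B(5,4)–B(6,3)=  → 8/17 unlike.
Row 6: B(6,0)–B(6,1)= B(6,1)–B(6,2)= B(6,2)–B(6,3)= B(6,3)–A(6,4)≠  → 1/4 unlike.
Total adjacent occupied pairs: 81; unlike-type pairs: 31.

31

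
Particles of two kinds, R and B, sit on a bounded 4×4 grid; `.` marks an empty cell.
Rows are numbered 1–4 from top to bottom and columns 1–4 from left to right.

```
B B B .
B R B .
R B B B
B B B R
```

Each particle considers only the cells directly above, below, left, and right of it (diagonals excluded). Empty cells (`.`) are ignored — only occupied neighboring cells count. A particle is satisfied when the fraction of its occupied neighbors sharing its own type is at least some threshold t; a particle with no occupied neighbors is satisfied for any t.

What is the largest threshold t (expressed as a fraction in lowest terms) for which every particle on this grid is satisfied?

0/1

(1,1)B 2/2
(1,2)B 2/3
(1,3)B 2/2
(2,1)B 1/3
(2,2)R 0/4
(2,3)B 2/3
(3,1)R 0/3
(3,2)B 2/4
(3,3)B 4/4
(3,4)B 1/2
(4,1)B 1/2
(4,2)B 3/3
(4,3)B 2/3
(4,4)R 0/2
The smallest same-type fraction is 0/4 at (2,2), which reduces to 0/1. Any threshold above that leaves this particle unsatisfied.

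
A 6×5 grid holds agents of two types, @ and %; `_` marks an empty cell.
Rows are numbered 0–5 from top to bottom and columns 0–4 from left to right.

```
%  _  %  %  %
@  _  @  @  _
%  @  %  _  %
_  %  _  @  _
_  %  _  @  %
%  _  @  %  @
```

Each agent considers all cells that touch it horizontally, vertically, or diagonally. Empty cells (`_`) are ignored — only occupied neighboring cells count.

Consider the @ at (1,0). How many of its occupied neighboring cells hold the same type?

Occupied neighbors of (1,0): (0,0)=%, (2,0)=%, (2,1)=@.
Same type (@): 1 of 3.

1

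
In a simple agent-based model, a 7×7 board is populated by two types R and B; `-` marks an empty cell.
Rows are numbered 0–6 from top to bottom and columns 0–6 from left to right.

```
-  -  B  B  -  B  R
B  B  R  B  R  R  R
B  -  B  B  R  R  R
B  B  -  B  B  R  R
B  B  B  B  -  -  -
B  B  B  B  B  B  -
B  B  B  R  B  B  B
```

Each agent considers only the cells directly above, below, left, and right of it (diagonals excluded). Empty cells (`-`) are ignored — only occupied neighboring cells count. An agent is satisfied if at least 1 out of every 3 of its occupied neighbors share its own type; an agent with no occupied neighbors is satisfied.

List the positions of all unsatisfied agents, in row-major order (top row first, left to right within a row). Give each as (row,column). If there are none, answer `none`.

(0,5), (1,2), (6,3)

Row 0: (0,2)B 1/2 satisfied · (0,3)B 2/2 satisfied · (0,5)B 0/2 not · (0,6)R 1/2 satisfied
Row 1: (1,0)B 2/2 satisfied · (1,1)B 1/2 satisfied · (1,2)R 0/4 not · (1,3)B 2/4 satisfied · (1,4)R 2/3 satisfied · (1,5)R 3/4 satisfied · (1,6)R 3/3 satisfied
Row 2: (2,0)B 2/2 satisfied · (2,2)B 1/2 satisfied · (2,3)B 3/4 satisfied · (2,4)R 2/4 satisfied · (2,5)R 4/4 satisfied · (2,6)R 3/3 satisfied
Row 3: (3,0)B 3/3 satisfied · (3,1)B 2/2 satisfied · (3,3)B 3/3 satisfied · (3,4)B 1/3 satisfied · (3,5)R 2/3 satisfied · (3,6)R 2/2 satisfied
Row 4: (4,0)B 3/3 satisfied · (4,1)B 4/4 satisfied · (4,2)B 3/3 satisfied · (4,3)B 3/3 satisfied
Row 5: (5,0)B 3/3 satisfied · (5,1)B 4/4 satisfied · (5,2)B 4/4 satisfied · (5,3)B 3/4 satisfied · (5,4)B 3/3 satisfied · (5,5)B 2/2 satisfied
Row 6: (6,0)B 2/2 satisfied · (6,1)B 3/3 satisfied · (6,2)B 2/3 satisfied · (6,3)R 0/3 not · (6,4)B 2/3 satisfied · (6,5)B 3/3 satisfied · (6,6)B 1/1 satisfied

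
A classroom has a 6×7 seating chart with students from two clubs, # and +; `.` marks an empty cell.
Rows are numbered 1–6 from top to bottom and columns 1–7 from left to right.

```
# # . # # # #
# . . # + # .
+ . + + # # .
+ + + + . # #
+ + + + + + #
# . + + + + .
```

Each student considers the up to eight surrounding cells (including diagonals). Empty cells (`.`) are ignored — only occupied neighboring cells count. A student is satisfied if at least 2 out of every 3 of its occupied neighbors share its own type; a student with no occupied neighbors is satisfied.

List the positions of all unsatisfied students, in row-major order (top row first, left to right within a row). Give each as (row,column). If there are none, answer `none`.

(1,1)# 2/2 ok
(1,2)# 2/2 ok
(1,4)# 2/3 ok
(1,5)# 4/5 ok
(1,6)# 3/4 ok
(1,7)# 2/2 ok
(2,1)# 2/3 ok
(2,4)# 3/6 unhappy
(2,5)+ 1/8 unhappy
(2,6)# 5/6 ok
(3,1)+ 2/3 ok
(3,3)+ 4/5 ok
(3,4)+ 4/6 ok
(3,5)# 4/7 unhappy
(3,6)# 4/5 ok
(4,1)+ 4/4 ok
(4,2)+ 7/7 ok
(4,3)+ 7/7 ok
(4,4)+ 6/7 ok
(4,6)# 4/6 ok
(4,7)# 3/4 ok
(5,1)+ 3/4 ok
(5,2)+ 6/7 ok
(5,3)+ 7/7 ok
(5,4)+ 7/7 ok
(5,5)+ 6/7 ok
(5,6)+ 3/6 unhappy
(5,7)# 2/4 unhappy
(6,1)# 0/2 unhappy
(6,3)+ 4/4 ok
(6,4)+ 5/5 ok
(6,5)+ 5/5 ok
(6,6)+ 3/4 ok

(2,4), (2,5), (3,5), (5,6), (5,7), (6,1)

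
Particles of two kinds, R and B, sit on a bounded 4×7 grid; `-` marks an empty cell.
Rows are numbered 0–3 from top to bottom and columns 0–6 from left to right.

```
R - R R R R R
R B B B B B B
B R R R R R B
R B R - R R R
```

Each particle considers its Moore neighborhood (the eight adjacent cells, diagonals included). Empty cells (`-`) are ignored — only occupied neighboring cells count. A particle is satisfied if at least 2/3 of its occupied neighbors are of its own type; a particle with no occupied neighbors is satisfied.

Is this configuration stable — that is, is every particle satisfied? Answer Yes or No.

No

(0,0)R 1/2 ✗
(0,2)R 1/4 ✗
(0,3)R 2/5 ✗
(0,4)R 2/5 ✗
(0,5)R 2/5 ✗
(0,6)R 1/3 ✗
(1,0)R 2/4 ✗
(1,1)B 2/7 ✗
(1,2)B 2/7 ✗
(1,3)B 2/8 ✗
(1,4)B 2/8 ✗
(1,5)B 3/8 ✗
(1,6)B 2/5 ✗
(2,0)B 2/5 ✗
(2,1)R 4/8 ✗
(2,2)R 3/7 ✗
(2,3)R 4/7 ✗
(2,4)R 4/7 ✗
(2,5)R 4/8 ✗
(2,6)B 2/5 ✗
(3,0)R 1/3 ✗
(3,1)B 1/5 ✗
(3,2)R 3/4 ✓
(3,4)R 4/4 ✓
(3,5)R 4/5 ✓
(3,6)R 2/3 ✓
For instance (0,0) has only 1/2 same-type neighbors, below 2/3.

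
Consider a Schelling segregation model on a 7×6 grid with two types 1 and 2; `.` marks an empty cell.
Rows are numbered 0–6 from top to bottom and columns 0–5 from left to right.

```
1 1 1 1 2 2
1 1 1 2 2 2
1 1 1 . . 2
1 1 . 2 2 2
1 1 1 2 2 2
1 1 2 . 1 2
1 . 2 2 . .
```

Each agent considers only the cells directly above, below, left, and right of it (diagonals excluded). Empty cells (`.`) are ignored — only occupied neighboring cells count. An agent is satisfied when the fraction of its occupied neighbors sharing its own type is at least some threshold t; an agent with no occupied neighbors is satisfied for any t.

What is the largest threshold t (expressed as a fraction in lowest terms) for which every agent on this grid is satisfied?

Row 0: (0,0)1 2/2 · (0,1)1 3/3 · (0,2)1 3/3 · (0,3)1 1/3 · (0,4)2 2/3 · (0,5)2 2/2
Row 1: (1,0)1 3/3 · (1,1)1 4/4 · (1,2)1 3/4 · (1,3)2 1/3 · (1,4)2 3/3 · (1,5)2 3/3
Row 2: (2,0)1 3/3 · (2,1)1 4/4 · (2,2)1 2/2 · (2,5)2 2/2
Row 3: (3,0)1 3/3 · (3,1)1 3/3 · (3,3)2 2/2 · (3,4)2 3/3 · (3,5)2 3/3
Row 4: (4,0)1 3/3 · (4,1)1 4/4 · (4,2)1 1/3 · (4,3)2 2/3 · (4,4)2 3/4 · (4,5)2 3/3
Row 5: (5,0)1 3/3 · (5,1)1 2/3 · (5,2)2 1/3 · (5,4)1 0/2 · (5,5)2 1/2
Row 6: (6,0)1 1/1 · (6,2)2 2/2 · (6,3)2 1/1
The smallest same-type fraction is 0/2 at (5,4), which reduces to 0/1. Any threshold above that leaves this agent unsatisfied.

0/1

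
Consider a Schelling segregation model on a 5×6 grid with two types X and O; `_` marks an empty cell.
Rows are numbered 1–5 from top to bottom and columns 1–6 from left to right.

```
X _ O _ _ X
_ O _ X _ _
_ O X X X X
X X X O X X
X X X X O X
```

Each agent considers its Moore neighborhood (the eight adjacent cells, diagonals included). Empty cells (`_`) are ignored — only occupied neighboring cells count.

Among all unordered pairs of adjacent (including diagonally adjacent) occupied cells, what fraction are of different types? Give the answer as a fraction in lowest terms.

9/26

Scan each occupied cell's neighbors to the right and below (and the two forward diagonals) so each pair is counted once.
From row 1: 2 unlike of 3 pairs (running 2/3).
From row 2: 1 unlike of 5 pairs (running 3/8).
From row 3: 7 unlike of 18 pairs (running 10/26).
From row 4: 6 unlike of 21 pairs (running 16/47).
From row 5: 2 unlike of 5 pairs (running 18/52).
Total adjacent occupied pairs: 52; unlike-type pairs: 18.
18/52 reduces to 9/26.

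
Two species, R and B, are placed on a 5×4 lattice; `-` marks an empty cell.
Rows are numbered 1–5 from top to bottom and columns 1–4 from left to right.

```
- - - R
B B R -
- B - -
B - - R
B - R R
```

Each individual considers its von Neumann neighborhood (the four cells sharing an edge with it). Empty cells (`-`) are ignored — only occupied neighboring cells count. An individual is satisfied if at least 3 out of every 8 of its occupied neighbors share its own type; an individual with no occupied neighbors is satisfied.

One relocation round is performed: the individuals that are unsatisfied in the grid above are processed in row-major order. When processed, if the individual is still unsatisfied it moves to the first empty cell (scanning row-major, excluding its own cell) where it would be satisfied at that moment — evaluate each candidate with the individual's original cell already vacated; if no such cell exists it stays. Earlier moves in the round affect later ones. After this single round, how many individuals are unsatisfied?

0

Initially unsatisfied (in order): (2,3).
  (2,3) → (1,3).
Resulting grid:
- - R R
B B - -
- B - -
B - - R
B - R R
All satisfied now.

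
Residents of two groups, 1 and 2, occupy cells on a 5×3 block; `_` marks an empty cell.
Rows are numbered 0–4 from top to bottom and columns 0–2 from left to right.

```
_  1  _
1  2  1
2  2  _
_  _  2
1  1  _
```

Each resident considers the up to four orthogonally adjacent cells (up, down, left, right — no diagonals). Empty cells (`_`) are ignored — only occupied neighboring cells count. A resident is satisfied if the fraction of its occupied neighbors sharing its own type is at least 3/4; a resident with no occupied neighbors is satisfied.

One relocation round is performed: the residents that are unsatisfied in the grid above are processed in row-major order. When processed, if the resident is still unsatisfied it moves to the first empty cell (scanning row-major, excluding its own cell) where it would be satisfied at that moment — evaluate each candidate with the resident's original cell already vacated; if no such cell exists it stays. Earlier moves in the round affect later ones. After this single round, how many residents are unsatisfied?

2

Initially unsatisfied (in order): (0,1), (1,0), (1,1), (1,2), (2,0).
  (0,1) → (0,0).
  (1,0) → (0,2).
  (1,1): no empty cell satisfies it; stays.
  (1,2): no empty cell satisfies it; stays.
  (2,0): now satisfied by earlier moves; stays.
Resulting grid:
1 _ 1
_ 2 1
2 2 _
_ _ 2
1 1 _
Unsatisfied now: (1,1), (1,2).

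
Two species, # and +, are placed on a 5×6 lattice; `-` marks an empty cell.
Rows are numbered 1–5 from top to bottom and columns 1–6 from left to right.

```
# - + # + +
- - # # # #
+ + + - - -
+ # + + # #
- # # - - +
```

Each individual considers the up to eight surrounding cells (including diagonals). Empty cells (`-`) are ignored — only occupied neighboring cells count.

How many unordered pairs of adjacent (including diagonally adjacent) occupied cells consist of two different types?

Scan each occupied cell's neighbors to the right and below (and the two forward diagonals) so each pair is counted once.
Row 1: +(1,3)–#(1,4)≠ +(1,3)–#(2,3)≠ +(1,3)–#(2,4)≠ #(1,4)–+(1,5)≠ #(1,4)–#(2,4)= #(1,4)–#(2,5)= #(1,4)–#(2,3)= +(1,5)–+(1,6)= +(1,5)–#(2,5)≠ +(1,5)–#(2,6)≠ +(1,5)–#(2,4)≠ +(1,6)–#(2,6)≠ +(1,6)–#(2,5)≠  → 9/13 unlike.
Row 2: #(2,3)–#(2,4)= #(2,3)–+(3,3)≠ #(2,3)–+(3,2)≠ #(2,4)–#(2,5)= #(2,4)–+(3,3)≠ #(2,5)–#(2,6)=  → 3/6 unlike.
Row 3: +(3,1)–+(3,2)= +(3,1)–+(4,1)= +(3,1)–#(4,2)≠ +(3,2)–+(3,3)= +(3,2)–#(4,2)≠ +(3,2)–+(4,3)= +(3,2)–+(4,1)= +(3,3)–+(4,3)= +(3,3)–+(4,4)= +(3,3)–#(4,2)≠  → 3/10 unlike.
Row 4: +(4,1)–#(4,2)≠ +(4,1)–#(5,2)≠ #(4,2)–+(4,3)≠ #(4,2)–#(5,2)= #(4,2)–#(5,3)= +(4,3)–+(4,4)= +(4,3)–#(5,3)≠ +(4,3)–#(5,2)≠ +(4,4)–#(4,5)≠ +(4,4)–#(5,3)≠ #(4,5)–#(4,6)= #(4,5)–+(5,6)≠ #(4,6)–+(5,6)≠  → 9/13 unlike.
Row 5: #(5,2)–#(5,3)=  → 0/1 unlike.
Total adjacent occupied pairs: 43; unlike-type pairs: 24.

24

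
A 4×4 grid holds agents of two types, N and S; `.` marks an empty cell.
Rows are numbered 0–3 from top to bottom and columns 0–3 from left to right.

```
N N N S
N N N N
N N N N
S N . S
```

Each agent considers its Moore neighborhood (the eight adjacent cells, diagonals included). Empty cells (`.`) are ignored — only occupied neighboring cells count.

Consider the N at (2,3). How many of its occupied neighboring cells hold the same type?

3

Occupied neighbors of (2,3): (1,2)=N, (1,3)=N, (2,2)=N, (3,3)=S.
Same type (N): 3 of 4.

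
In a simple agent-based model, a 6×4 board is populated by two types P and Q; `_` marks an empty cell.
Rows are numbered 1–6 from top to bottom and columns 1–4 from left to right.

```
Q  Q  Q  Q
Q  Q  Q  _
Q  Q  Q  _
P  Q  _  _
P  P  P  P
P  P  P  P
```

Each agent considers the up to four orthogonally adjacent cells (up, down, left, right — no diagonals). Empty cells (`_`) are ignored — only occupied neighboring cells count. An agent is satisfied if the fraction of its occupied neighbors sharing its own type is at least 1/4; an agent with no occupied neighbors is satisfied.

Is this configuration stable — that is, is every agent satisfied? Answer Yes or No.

(1,1)Q 2/2 ✓
(1,2)Q 3/3 ✓
(1,3)Q 3/3 ✓
(1,4)Q 1/1 ✓
(2,1)Q 3/3 ✓
(2,2)Q 4/4 ✓
(2,3)Q 3/3 ✓
(3,1)Q 2/3 ✓
(3,2)Q 4/4 ✓
(3,3)Q 2/2 ✓
(4,1)P 1/3 ✓
(4,2)Q 1/3 ✓
(5,1)P 3/3 ✓
(5,2)P 3/4 ✓
(5,3)P 3/3 ✓
(5,4)P 2/2 ✓
(6,1)P 2/2 ✓
(6,2)P 3/3 ✓
(6,3)P 3/3 ✓
(6,4)P 2/2 ✓
All meet the threshold, so the configuration is stable.

Yes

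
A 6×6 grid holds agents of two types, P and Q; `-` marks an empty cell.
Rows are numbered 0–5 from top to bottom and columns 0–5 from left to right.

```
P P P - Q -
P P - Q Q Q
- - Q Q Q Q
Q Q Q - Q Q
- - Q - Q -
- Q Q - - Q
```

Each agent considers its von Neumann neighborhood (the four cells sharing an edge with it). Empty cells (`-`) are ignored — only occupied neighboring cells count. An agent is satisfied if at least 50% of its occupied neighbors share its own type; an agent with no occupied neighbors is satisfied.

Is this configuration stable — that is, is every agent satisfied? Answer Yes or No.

(0,0)P 2/2 ✓
(0,1)P 3/3 ✓
(0,2)P 1/1 ✓
(0,4)Q 1/1 ✓
(1,0)P 2/2 ✓
(1,1)P 2/2 ✓
(1,3)Q 2/2 ✓
(1,4)Q 4/4 ✓
(1,5)Q 2/2 ✓
(2,2)Q 2/2 ✓
(2,3)Q 3/3 ✓
(2,4)Q 4/4 ✓
(2,5)Q 3/3 ✓
(3,0)Q 1/1 ✓
(3,1)Q 2/2 ✓
(3,2)Q 3/3 ✓
(3,4)Q 3/3 ✓
(3,5)Q 2/2 ✓
(4,2)Q 2/2 ✓
(4,4)Q 1/1 ✓
(5,1)Q 1/1 ✓
(5,2)Q 2/2 ✓
(5,5)Q 0/0 ✓
All meet the threshold, so the configuration is stable.

Yes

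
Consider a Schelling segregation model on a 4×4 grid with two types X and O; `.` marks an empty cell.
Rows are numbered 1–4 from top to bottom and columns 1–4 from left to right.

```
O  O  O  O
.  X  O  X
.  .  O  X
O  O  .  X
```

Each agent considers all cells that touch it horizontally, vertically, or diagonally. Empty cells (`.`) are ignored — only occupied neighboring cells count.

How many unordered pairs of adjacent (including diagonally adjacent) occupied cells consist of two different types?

12

Scan each occupied cell's neighbors to the right and below (and the two forward diagonals) so each pair is counted once.
From row 1: 5 unlike of 11 pairs (running 5/11).
From row 2: 5 unlike of 7 pairs (running 10/18).
From row 3: 2 unlike of 4 pairs (running 12/22).
From row 4: 0 unlike of 1 pairs (running 12/23).
Total adjacent occupied pairs: 23; unlike-type pairs: 12.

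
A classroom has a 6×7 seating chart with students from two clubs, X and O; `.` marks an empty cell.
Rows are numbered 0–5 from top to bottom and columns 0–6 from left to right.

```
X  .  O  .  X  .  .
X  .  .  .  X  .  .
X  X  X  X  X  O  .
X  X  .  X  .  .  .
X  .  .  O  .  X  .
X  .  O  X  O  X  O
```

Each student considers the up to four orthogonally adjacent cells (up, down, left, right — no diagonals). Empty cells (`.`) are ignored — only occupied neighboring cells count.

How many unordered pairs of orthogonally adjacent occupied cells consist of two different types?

7

Scan each occupied cell's neighbors to the right and below so each pair is counted once.
From row 0: 0 unlike of 2 pairs (running 0/2).
From row 1: 0 unlike of 2 pairs (running 0/4).
From row 2: 1 unlike of 8 pairs (running 1/12).
From row 3: 1 unlike of 3 pairs (running 2/15).
From row 4: 1 unlike of 3 pairs (running 3/18).
From row 5: 4 unlike of 4 pairs (running 7/22).
Total adjacent occupied pairs: 22; unlike-type pairs: 7.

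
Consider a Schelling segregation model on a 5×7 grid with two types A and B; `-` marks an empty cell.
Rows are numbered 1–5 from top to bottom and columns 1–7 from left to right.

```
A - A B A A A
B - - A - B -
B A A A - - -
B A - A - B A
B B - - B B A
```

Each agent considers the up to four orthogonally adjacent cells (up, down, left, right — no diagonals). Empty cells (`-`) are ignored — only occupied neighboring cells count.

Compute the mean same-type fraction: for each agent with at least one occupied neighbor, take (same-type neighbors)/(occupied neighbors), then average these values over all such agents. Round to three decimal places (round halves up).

Row 1: (1,1)A 0/1 · (1,3)A 0/1 · (1,4)B 0/3 · (1,5)A 1/2 · (1,6)A 2/3 · (1,7)A 1/1
Row 2: (2,1)B 1/2 · (2,4)A 1/2 · (2,6)B 0/1
Row 3: (3,1)B 2/3 · (3,2)A 2/3 · (3,3)A 2/2 · (3,4)A 3/3
Row 4: (4,1)B 2/3 · (4,2)A 1/3 · (4,4)A 1/1 · (4,6)B 1/2 · (4,7)A 1/2
Row 5: (5,1)B 2/2 · (5,2)B 1/2 · (5,5)B 1/1 · (5,6)B 2/3 · (5,7)A 1/2
Sum over 23 agents: 0/1 + 0/1 + 0/3 + 1/2 + 2/3 + 1/1 + 1/2 + 1/2 + 0/1 + 2/3 + 2/3 + 2/2 + 3/3 + 2/3 + 1/3 + 1/1 + 1/2 + 1/2 + 2/2 + 1/2 + 1/1 + 2/3 + 1/2 = 79/6; mean = 79/6 ÷ 23 = 79/138 = 0.572463… → 0.572.

0.572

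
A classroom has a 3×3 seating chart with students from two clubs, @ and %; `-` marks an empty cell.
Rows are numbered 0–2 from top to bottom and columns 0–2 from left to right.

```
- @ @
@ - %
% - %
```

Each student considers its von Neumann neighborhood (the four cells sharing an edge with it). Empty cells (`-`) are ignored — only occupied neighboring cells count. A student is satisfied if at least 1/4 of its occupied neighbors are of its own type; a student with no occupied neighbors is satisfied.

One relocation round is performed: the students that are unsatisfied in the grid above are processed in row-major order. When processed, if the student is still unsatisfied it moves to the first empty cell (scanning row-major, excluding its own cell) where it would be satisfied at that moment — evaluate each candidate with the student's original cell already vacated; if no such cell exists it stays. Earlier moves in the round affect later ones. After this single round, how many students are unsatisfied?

Initially unsatisfied (in order): (1,0), (2,0).
  (1,0) → (0,0).
  (2,0): now satisfied by earlier moves; stays.
Resulting grid:
@ @ @
- - %
% - %
All satisfied now.

0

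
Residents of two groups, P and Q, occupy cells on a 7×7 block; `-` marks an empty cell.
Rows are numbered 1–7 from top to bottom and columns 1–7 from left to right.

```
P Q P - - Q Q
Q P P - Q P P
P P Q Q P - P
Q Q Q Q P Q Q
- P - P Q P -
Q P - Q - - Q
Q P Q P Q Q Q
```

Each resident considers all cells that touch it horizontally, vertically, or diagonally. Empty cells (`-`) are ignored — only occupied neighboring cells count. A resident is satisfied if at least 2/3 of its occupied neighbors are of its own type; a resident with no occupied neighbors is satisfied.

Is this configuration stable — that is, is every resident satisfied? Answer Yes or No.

No

(1,1)P 1/3 unhappy
(1,2)Q 1/5 unhappy
(1,3)P 2/3 ok
(1,6)Q 2/4 unhappy
(1,7)Q 1/3 unhappy
(2,1)Q 1/5 unhappy
(2,2)P 5/8 unhappy
(2,3)P 3/6 unhappy
(2,5)Q 2/4 unhappy
(2,6)P 3/6 unhappy
(2,7)P 2/4 unhappy
(3,1)P 2/5 unhappy
(3,2)P 3/8 unhappy
(3,3)Q 4/7 unhappy
(3,4)Q 4/7 unhappy
(3,5)P 2/6 unhappy
(3,7)P 2/4 unhappy
(4,1)Q 1/4 unhappy
(4,2)Q 3/6 unhappy
(4,3)Q 4/7 unhappy
(4,4)Q 4/7 unhappy
(4,5)P 3/7 unhappy
(4,6)Q 2/6 unhappy
(4,7)Q 1/3 unhappy
(5,2)P 1/5 unhappy
(5,4)P 1/5 unhappy
(5,5)Q 3/6 unhappy
(5,6)P 1/5 unhappy
(6,1)Q 1/4 unhappy
(6,2)P 2/5 unhappy
(6,4)Q 3/5 unhappy
(6,7)Q 2/3 ok
(7,1)Q 1/3 unhappy
(7,2)P 1/4 unhappy
(7,3)Q 1/4 unhappy
(7,4)P 0/3 unhappy
(7,5)Q 2/3 ok
(7,6)Q 3/3 ok
(7,7)Q 2/2 ok
For instance (1,1) has only 1/3 same-type neighbors, below 2/3.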